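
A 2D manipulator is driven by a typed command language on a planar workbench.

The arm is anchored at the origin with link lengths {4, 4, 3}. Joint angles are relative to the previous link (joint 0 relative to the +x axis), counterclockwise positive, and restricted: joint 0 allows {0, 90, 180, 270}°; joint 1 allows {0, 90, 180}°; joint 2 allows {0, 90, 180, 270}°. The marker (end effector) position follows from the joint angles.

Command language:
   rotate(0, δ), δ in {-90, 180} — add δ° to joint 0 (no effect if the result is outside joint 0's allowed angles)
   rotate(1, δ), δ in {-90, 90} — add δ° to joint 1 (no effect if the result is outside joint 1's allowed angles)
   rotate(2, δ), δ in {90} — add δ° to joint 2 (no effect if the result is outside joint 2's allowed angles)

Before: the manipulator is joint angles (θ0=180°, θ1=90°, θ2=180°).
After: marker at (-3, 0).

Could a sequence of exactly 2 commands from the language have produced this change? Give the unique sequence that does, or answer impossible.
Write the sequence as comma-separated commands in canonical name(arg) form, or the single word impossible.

initial: joint angles (θ0=180°, θ1=90°, θ2=180°)
1. rotate(1, 90) → joint angles (θ0=180°, θ1=180°, θ2=180°)
2. rotate(1, 90) → joint angles (θ0=180°, θ1=180°, θ2=180°)
uniquely the one of 25 2-step routes that fits.

rotate(1, 90), rotate(1, 90)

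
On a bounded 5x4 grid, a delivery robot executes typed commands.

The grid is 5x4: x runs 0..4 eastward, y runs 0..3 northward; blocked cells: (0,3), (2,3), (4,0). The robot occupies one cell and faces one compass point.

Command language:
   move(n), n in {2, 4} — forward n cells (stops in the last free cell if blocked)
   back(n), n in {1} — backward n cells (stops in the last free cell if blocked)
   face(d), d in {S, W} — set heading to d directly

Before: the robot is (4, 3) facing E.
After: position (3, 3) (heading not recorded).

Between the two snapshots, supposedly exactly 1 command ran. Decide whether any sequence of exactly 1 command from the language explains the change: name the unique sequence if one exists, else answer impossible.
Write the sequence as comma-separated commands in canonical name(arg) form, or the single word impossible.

begin: (4, 3) facing E
[1] after back(1): (3, 3) facing E
all 5 alternatives checked — unique.

back(1)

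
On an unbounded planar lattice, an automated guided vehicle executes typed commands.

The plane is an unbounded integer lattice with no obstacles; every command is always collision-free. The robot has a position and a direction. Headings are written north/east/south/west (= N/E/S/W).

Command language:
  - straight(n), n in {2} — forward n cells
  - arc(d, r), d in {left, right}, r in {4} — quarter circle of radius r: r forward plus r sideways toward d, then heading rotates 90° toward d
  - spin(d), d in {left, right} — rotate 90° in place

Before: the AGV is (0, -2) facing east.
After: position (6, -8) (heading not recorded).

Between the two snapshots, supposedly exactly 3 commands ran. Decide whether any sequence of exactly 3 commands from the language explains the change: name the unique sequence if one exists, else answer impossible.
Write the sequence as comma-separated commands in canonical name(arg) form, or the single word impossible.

straight(2), arc(right, 4), straight(2)

from: (0, -2) facing east
step 1 (straight(2)): (2, -2) facing east
step 2 (arc(right, 4)): (6, -6) facing south
step 3 (straight(2)): (6, -8) facing south
no other 3-command option fits: unique.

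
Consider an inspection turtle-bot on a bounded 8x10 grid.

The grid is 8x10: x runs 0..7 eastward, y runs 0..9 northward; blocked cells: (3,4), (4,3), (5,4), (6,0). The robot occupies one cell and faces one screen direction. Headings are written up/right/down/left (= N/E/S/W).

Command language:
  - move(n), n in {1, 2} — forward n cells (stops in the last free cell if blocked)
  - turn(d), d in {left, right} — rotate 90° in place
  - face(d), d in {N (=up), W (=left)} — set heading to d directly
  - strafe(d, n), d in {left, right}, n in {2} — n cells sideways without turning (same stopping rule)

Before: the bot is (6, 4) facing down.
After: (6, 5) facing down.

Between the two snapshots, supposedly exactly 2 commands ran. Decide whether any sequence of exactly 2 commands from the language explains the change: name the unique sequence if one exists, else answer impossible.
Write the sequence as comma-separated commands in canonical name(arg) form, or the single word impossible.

all 64 sequences checked — none match.

impossible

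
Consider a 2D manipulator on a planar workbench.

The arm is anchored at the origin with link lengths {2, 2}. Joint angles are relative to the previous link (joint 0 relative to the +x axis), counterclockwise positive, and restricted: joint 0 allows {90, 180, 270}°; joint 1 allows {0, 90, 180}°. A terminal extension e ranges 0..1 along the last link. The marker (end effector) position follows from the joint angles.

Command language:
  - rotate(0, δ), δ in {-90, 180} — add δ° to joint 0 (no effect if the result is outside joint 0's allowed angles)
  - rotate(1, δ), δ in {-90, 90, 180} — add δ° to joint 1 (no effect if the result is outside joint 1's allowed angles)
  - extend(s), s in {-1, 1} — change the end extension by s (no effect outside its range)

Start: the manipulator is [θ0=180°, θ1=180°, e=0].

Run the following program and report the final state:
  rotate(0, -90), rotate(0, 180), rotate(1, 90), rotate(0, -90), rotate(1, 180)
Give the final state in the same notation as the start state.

[θ0=180°, θ1=0°, e=0]

begin: [θ0=180°, θ1=180°, e=0]
step 1 (rotate(0, -90)): [θ0=90°, θ1=180°, e=0]
step 2 (rotate(0, 180)): [θ0=270°, θ1=180°, e=0]
step 3 (rotate(1, 90)): [θ0=270°, θ1=180°, e=0]
step 4 (rotate(0, -90)): [θ0=180°, θ1=180°, e=0]
step 5 (rotate(1, 180)): [θ0=180°, θ1=0°, e=0]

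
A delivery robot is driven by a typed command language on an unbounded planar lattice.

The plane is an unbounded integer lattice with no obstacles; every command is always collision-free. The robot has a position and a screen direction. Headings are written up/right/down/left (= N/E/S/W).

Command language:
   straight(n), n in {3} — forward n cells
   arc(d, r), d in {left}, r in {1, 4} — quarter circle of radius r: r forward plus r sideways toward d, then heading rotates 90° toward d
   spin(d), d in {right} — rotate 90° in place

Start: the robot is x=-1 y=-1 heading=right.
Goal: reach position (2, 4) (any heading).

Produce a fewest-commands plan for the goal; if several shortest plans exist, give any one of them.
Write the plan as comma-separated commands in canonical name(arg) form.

t0: x=-1 y=-1 heading=right
1. arc(left, 4) → x=3 y=3 heading=up
2. arc(left, 1) → x=2 y=4 heading=left
nothing shorter than 2 reaches the goal.

arc(left, 4), arc(left, 1)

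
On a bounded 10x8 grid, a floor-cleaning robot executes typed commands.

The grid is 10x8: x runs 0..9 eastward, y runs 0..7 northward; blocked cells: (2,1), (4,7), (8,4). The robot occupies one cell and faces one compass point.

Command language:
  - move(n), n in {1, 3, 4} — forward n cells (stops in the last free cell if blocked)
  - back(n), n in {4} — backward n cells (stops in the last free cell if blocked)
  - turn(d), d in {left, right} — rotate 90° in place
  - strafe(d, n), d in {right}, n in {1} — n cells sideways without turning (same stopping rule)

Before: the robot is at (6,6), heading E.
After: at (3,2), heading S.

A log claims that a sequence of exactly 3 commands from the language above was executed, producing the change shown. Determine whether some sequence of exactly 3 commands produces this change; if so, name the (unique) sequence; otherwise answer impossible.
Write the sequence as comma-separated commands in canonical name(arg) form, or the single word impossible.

impossible

all 343 sequences checked — none match.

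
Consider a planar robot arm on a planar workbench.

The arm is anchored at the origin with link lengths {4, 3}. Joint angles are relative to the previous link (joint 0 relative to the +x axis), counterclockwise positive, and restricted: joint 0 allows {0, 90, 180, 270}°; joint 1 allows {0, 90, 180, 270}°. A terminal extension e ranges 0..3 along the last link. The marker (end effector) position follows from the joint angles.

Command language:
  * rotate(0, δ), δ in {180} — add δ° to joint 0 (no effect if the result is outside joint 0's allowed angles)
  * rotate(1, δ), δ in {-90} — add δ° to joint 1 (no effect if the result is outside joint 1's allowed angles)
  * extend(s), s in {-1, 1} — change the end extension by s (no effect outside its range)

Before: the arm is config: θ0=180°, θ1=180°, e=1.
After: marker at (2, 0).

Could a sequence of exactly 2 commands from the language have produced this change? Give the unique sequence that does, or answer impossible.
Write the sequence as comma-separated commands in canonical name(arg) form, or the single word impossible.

t0: config: θ0=180°, θ1=180°, e=1
t=1 extend(1) ⇒ config: θ0=180°, θ1=180°, e=2
t=2 extend(1) ⇒ config: θ0=180°, θ1=180°, e=3
no rival 2-sequence matches.

extend(1), extend(1)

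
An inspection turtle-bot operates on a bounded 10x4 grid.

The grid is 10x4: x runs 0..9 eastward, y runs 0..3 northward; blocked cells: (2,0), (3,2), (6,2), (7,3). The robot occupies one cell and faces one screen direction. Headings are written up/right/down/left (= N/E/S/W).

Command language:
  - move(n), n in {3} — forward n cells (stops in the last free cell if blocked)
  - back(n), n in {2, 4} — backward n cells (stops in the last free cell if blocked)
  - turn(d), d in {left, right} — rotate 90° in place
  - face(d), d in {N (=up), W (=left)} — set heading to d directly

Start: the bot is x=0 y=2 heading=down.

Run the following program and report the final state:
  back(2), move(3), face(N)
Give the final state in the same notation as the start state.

x=0 y=0 heading=up

from: x=0 y=2 heading=down
[1] after back(2): x=0 y=3 heading=down
[2] after move(3): x=0 y=0 heading=down
[3] after face(N): x=0 y=0 heading=up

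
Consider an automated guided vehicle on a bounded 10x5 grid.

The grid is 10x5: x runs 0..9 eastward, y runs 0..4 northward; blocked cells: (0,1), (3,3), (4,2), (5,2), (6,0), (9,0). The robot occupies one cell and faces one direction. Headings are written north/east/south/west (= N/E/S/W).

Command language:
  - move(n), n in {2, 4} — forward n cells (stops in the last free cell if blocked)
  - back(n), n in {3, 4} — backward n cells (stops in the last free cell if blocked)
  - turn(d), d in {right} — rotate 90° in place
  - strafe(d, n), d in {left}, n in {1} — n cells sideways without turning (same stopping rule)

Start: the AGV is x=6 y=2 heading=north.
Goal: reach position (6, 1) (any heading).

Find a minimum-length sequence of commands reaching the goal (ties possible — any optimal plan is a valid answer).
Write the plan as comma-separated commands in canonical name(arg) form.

from: x=6 y=2 heading=north
1. back(4) → x=6 y=1 heading=north
minimal: 1 command(s), checked below 1.

back(4)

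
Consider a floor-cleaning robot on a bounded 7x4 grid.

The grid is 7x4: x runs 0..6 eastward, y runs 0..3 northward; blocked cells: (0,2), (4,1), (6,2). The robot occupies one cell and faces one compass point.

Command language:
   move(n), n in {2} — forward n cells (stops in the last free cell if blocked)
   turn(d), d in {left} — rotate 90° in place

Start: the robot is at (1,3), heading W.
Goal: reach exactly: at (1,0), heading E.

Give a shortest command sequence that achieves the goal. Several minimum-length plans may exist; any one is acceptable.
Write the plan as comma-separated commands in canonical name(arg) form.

turn(left), move(2), move(2), turn(left)

start: at (1,3), heading W
[1] after turn(left): at (1,3), heading S
[2] after move(2): at (1,1), heading S
[3] after move(2): at (1,0), heading S
[4] after turn(left): at (1,0), heading E
minimal: 4 command(s), checked below 4.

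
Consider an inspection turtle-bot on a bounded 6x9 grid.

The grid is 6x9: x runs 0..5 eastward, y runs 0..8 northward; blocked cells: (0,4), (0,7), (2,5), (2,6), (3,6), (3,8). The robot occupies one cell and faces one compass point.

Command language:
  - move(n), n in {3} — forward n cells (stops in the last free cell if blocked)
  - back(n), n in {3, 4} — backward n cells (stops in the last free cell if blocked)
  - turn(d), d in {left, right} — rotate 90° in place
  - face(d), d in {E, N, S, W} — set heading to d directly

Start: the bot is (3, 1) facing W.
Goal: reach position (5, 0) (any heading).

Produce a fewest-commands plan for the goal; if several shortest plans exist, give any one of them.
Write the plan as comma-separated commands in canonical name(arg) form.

back(4), turn(left), move(3)

from: (3, 1) facing W
[1] after back(4): (5, 1) facing W
[2] after turn(left): (5, 1) facing S
[3] after move(3): (5, 0) facing S
no 2-step plan works, so 3 is optimal.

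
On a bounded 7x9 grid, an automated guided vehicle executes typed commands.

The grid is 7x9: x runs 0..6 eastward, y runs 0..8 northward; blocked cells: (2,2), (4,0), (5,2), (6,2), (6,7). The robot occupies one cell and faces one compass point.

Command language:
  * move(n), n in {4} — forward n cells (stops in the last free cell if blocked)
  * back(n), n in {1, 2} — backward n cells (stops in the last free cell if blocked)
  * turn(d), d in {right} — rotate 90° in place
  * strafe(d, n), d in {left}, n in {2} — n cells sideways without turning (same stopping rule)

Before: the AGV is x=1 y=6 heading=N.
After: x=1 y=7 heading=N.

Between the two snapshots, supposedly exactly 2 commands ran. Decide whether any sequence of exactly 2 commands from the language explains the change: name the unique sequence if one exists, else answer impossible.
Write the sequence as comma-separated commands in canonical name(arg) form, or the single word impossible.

key: still facing N at the end — nothing in the sequence rotates
t0: x=1 y=6 heading=N
1. move(4) → x=1 y=8 heading=N
2. back(1) → x=1 y=7 heading=N
no other 2-command option fits: unique.

move(4), back(1)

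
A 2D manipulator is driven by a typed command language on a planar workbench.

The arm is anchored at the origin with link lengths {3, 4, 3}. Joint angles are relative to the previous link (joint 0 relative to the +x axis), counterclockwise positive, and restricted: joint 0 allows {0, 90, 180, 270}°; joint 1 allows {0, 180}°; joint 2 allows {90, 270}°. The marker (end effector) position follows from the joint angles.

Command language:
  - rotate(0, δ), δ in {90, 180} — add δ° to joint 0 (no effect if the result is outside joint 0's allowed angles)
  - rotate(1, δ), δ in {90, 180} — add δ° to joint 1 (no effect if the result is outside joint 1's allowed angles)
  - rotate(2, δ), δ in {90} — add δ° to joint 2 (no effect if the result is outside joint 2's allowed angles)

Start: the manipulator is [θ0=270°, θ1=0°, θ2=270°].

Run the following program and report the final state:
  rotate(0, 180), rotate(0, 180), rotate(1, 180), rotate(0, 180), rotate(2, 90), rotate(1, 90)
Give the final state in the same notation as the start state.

[θ0=90°, θ1=180°, θ2=270°]

begin: [θ0=270°, θ1=0°, θ2=270°]
step 1 (rotate(0, 180)): [θ0=90°, θ1=0°, θ2=270°]
step 2 (rotate(0, 180)): [θ0=270°, θ1=0°, θ2=270°]
step 3 (rotate(1, 180)): [θ0=270°, θ1=180°, θ2=270°]
step 4 (rotate(0, 180)): [θ0=90°, θ1=180°, θ2=270°]
step 5 (rotate(2, 90)): [θ0=90°, θ1=180°, θ2=270°]
step 6 (rotate(1, 90)): [θ0=90°, θ1=180°, θ2=270°]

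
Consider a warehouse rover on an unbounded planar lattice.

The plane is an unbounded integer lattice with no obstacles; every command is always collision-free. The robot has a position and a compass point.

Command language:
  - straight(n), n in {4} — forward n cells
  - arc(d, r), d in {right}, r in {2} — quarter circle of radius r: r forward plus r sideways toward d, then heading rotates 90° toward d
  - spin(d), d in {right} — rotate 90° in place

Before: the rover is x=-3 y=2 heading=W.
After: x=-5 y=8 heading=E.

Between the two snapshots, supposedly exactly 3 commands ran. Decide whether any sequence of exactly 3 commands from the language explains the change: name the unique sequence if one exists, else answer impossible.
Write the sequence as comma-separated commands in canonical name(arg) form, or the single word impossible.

key: order matters: swapping arc(right, 2) and spin(right) lands elsewhere
t0: x=-3 y=2 heading=W
step 1 (arc(right, 2)): x=-5 y=4 heading=N
step 2 (straight(4)): x=-5 y=8 heading=N
step 3 (spin(right)): x=-5 y=8 heading=E
no other 3-command option fits: unique.

arc(right, 2), straight(4), spin(right)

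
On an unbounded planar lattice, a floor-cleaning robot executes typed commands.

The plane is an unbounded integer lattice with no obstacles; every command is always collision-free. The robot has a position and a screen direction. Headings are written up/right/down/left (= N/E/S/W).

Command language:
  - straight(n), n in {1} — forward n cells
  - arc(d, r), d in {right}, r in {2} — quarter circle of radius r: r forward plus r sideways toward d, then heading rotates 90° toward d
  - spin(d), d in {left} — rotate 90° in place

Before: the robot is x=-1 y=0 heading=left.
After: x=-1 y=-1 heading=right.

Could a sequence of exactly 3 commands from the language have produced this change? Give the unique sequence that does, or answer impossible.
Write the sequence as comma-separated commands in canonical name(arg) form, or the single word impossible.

key: position moved to (-1,-1) AND the heading swung to E — translation plus rotation needed
initial: x=-1 y=0 heading=left
1. spin(left) → x=-1 y=0 heading=down
2. straight(1) → x=-1 y=-1 heading=down
3. spin(left) → x=-1 y=-1 heading=right
uniquely the one of 27 3-step routes that fits.

spin(left), straight(1), spin(left)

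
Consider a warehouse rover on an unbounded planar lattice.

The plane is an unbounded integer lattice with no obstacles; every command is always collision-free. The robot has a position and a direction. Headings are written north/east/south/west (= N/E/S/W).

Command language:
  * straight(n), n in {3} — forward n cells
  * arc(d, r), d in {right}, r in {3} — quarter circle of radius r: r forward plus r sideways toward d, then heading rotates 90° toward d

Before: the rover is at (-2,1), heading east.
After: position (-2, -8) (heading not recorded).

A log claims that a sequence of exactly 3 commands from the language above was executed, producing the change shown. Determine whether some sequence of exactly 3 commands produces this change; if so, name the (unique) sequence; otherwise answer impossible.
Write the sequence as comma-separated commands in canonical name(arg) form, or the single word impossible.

start: at (-2,1), heading east
t=1 arc(right, 3) ⇒ at (1,-2), heading south
t=2 straight(3) ⇒ at (1,-5), heading south
t=3 arc(right, 3) ⇒ at (-2,-8), heading west
no other 3-command option fits: unique.

arc(right, 3), straight(3), arc(right, 3)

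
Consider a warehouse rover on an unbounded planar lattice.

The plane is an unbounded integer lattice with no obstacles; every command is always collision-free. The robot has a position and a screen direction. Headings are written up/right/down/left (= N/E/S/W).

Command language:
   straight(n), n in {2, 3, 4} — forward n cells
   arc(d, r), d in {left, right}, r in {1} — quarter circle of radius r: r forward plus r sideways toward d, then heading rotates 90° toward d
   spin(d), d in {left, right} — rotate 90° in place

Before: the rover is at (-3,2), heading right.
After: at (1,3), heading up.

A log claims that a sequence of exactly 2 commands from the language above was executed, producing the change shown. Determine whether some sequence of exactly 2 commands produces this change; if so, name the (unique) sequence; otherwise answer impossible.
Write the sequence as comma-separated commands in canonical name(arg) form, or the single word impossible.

key: position moved to (1,3) AND the heading swung to N — translation plus rotation needed
initial: at (-3,2), heading right
step 1 (straight(3)): at (0,2), heading right
step 2 (arc(left, 1)): at (1,3), heading up
all 49 alternatives checked — unique.

straight(3), arc(left, 1)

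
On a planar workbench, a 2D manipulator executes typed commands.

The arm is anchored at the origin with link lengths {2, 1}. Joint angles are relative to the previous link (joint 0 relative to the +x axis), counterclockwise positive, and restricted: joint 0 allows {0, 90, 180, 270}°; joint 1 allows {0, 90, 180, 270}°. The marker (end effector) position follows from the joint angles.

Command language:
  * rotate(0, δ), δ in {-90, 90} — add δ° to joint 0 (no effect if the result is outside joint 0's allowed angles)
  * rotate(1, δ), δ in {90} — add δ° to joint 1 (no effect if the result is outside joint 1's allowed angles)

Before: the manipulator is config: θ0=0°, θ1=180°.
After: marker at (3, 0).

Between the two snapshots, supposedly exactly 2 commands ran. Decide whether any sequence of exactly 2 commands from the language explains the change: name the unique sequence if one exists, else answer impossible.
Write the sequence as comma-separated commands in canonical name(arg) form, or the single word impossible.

rotate(1, 90), rotate(1, 90)

t0: config: θ0=0°, θ1=180°
t=1 rotate(1, 90) ⇒ config: θ0=0°, θ1=270°
t=2 rotate(1, 90) ⇒ config: θ0=0°, θ1=0°
uniquely the one of 9 2-step routes that fits.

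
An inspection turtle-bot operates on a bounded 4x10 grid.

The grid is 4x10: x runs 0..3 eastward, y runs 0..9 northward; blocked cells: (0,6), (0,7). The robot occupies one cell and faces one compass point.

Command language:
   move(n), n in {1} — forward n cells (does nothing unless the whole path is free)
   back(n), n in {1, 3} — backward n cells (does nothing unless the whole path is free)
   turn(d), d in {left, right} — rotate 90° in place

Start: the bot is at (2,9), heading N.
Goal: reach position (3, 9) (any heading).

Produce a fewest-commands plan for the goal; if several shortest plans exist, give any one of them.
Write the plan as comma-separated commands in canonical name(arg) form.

turn(left), back(1)

initial: at (2,9), heading N
step 1 (turn(left)): at (2,9), heading W
step 2 (back(1)): at (3,9), heading W
no 1-step plan works, so 2 is optimal.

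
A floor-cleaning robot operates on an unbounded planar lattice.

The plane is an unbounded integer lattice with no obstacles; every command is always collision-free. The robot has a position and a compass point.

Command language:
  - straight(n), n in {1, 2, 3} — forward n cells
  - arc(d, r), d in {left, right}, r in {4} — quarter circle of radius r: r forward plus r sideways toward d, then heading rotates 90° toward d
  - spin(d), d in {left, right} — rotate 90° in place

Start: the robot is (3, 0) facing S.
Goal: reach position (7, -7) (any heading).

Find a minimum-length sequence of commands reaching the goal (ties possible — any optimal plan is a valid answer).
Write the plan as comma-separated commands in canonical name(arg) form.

straight(3), arc(left, 4)

initial: (3, 0) facing S
[1] after straight(3): (3, -3) facing S
[2] after arc(left, 4): (7, -7) facing E
no 1-step plan works, so 2 is optimal.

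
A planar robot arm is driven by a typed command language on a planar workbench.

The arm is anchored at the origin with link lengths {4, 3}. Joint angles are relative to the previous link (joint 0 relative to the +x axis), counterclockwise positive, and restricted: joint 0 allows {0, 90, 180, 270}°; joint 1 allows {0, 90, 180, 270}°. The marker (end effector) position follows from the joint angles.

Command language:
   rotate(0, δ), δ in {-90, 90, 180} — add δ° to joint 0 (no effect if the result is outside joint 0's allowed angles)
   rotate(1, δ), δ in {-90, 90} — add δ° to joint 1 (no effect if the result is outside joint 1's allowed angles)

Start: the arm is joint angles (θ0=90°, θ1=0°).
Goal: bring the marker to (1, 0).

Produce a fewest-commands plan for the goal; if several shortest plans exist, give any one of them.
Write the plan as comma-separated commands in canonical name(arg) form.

initial: joint angles (θ0=90°, θ1=0°)
step 1 (rotate(1, -90)): joint angles (θ0=90°, θ1=270°)
step 2 (rotate(1, -90)): joint angles (θ0=90°, θ1=180°)
step 3 (rotate(0, -90)): joint angles (θ0=0°, θ1=180°)
no 2-step plan works, so 3 is optimal.

rotate(1, -90), rotate(1, -90), rotate(0, -90)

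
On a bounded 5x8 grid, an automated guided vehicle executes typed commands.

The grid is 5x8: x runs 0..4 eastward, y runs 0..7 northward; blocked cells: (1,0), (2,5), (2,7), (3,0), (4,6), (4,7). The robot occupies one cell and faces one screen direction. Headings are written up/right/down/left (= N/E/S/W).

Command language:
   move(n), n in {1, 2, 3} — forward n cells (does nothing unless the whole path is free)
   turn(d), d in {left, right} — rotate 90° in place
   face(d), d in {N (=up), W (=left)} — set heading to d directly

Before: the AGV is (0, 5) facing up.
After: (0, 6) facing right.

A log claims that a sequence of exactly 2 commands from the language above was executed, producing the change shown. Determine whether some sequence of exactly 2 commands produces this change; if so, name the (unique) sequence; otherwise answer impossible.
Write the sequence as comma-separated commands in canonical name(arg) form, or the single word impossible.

move(1), turn(right)

key: order matters: swapping move(1) and turn(right) lands elsewhere
initial: (0, 5) facing up
step 1 (move(1)): (0, 6) facing up
step 2 (turn(right)): (0, 6) facing right
no other 2-command option fits: unique.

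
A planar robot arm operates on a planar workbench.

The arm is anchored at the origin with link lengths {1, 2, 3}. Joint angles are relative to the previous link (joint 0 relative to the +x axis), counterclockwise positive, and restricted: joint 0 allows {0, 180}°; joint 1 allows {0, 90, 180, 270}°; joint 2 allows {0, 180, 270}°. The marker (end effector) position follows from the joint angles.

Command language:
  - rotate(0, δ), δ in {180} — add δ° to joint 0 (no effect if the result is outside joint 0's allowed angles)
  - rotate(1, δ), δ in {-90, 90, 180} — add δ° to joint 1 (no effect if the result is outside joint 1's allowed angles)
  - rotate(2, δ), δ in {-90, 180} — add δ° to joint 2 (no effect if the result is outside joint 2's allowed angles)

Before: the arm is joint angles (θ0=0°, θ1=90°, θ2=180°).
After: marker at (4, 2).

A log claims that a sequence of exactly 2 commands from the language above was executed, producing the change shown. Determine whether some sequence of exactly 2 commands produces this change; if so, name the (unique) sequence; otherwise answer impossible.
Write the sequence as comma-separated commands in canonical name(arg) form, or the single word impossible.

rotate(2, 180), rotate(2, -90)

key: running rotate(2, -90) before rotate(2, 180) would end elsewhere — order is forced
t0: joint angles (θ0=0°, θ1=90°, θ2=180°)
[1] after rotate(2, 180): joint angles (θ0=0°, θ1=90°, θ2=0°)
[2] after rotate(2, -90): joint angles (θ0=0°, θ1=90°, θ2=270°)
all 36 alternatives checked — unique.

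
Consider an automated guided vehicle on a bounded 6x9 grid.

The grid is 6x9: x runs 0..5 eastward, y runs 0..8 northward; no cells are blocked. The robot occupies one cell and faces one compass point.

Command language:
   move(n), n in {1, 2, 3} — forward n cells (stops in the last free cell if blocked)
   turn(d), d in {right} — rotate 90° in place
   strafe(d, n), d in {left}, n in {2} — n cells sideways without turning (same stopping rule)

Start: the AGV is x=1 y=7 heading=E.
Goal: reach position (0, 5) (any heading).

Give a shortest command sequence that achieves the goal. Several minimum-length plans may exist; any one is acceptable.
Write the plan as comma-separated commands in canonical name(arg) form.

begin: x=1 y=7 heading=E
1. turn(right) → x=1 y=7 heading=S
2. move(2) → x=1 y=5 heading=S
3. turn(right) → x=1 y=5 heading=W
4. move(2) → x=0 y=5 heading=W
no 3-step plan works, so 4 is optimal.

turn(right), move(2), turn(right), move(2)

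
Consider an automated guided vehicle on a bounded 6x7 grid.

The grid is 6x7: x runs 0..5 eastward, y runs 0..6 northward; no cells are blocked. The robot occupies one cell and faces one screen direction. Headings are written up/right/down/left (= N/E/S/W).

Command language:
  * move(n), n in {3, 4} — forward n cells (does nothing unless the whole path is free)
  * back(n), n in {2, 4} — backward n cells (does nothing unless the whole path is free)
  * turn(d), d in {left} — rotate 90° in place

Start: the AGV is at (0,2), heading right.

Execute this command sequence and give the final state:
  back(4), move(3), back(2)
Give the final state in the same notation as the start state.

start: at (0,2), heading right
1. back(4) → at (0,2), heading right
2. move(3) → at (3,2), heading right
3. back(2) → at (1,2), heading right

at (1,2), heading right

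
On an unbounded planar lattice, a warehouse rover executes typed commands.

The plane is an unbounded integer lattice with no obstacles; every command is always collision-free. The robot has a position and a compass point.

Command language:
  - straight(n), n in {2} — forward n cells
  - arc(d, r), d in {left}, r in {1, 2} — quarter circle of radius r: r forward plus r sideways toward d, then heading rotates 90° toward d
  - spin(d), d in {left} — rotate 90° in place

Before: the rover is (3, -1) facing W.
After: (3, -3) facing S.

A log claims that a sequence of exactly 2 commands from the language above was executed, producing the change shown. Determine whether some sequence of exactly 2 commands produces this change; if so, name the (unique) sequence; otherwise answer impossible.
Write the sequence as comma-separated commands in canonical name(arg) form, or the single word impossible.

spin(left), straight(2)

key: order matters: swapping spin(left) and straight(2) lands elsewhere
begin: (3, -1) facing W
[1] after spin(left): (3, -1) facing S
[2] after straight(2): (3, -3) facing S
no other 2-command option fits: unique.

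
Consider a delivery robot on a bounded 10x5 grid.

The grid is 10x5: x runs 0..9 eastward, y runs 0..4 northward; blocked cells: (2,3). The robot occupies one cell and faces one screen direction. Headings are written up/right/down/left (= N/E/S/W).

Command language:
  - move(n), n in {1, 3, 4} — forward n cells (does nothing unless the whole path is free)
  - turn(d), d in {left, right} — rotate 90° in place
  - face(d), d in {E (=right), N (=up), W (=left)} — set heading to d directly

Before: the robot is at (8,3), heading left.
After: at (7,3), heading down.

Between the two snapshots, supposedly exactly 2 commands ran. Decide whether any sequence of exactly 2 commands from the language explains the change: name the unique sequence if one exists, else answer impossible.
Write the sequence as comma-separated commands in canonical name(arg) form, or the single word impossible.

key: order matters: swapping move(1) and turn(left) lands elsewhere
from: at (8,3), heading left
[1] after move(1): at (7,3), heading left
[2] after turn(left): at (7,3), heading down
no other 2-command option fits: unique.

move(1), turn(left)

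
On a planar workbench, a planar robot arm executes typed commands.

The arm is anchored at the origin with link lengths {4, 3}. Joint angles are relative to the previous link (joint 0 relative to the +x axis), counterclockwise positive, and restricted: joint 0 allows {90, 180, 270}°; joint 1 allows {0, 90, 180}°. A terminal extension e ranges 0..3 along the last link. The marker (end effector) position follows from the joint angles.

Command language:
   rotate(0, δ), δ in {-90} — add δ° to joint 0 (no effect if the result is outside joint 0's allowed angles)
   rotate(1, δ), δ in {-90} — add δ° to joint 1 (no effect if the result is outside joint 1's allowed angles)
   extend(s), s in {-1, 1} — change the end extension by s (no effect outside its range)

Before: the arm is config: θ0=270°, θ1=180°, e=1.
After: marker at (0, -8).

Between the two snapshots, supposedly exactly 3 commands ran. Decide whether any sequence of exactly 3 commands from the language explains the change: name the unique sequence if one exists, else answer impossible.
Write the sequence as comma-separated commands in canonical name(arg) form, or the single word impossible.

rotate(1, -90), rotate(1, -90), rotate(1, -90)

start: config: θ0=270°, θ1=180°, e=1
t=1 rotate(1, -90) ⇒ config: θ0=270°, θ1=90°, e=1
t=2 rotate(1, -90) ⇒ config: θ0=270°, θ1=0°, e=1
t=3 rotate(1, -90) ⇒ config: θ0=270°, θ1=0°, e=1
uniquely the one of 64 3-step routes that fits.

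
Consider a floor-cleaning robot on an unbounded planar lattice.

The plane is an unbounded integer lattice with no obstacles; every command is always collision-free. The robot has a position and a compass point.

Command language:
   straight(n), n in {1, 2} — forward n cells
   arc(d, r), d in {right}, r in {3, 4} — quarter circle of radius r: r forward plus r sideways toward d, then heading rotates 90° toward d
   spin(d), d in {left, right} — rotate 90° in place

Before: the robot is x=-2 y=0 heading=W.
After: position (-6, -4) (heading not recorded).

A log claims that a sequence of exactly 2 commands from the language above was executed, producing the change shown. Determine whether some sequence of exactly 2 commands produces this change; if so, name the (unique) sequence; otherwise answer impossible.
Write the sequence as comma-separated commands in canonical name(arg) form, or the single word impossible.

spin(left), arc(right, 4)

key: order matters: swapping spin(left) and arc(right, 4) lands elsewhere
start: x=-2 y=0 heading=W
step 1 (spin(left)): x=-2 y=0 heading=S
step 2 (arc(right, 4)): x=-6 y=-4 heading=W
uniquely the one of 36 2-step routes that fits.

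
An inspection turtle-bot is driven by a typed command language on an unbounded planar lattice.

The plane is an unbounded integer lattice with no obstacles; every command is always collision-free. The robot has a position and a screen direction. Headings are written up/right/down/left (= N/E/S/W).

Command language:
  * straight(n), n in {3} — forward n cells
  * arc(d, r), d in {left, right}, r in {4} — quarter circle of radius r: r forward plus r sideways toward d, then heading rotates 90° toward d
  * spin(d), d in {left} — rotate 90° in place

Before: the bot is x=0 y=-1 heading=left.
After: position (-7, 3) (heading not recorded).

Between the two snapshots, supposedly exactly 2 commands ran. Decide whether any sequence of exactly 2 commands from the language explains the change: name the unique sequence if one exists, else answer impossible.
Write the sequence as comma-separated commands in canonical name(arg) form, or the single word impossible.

key: order matters: swapping straight(3) and arc(right, 4) lands elsewhere
t0: x=0 y=-1 heading=left
[1] after straight(3): x=-3 y=-1 heading=left
[2] after arc(right, 4): x=-7 y=3 heading=up
all 16 alternatives checked — unique.

straight(3), arc(right, 4)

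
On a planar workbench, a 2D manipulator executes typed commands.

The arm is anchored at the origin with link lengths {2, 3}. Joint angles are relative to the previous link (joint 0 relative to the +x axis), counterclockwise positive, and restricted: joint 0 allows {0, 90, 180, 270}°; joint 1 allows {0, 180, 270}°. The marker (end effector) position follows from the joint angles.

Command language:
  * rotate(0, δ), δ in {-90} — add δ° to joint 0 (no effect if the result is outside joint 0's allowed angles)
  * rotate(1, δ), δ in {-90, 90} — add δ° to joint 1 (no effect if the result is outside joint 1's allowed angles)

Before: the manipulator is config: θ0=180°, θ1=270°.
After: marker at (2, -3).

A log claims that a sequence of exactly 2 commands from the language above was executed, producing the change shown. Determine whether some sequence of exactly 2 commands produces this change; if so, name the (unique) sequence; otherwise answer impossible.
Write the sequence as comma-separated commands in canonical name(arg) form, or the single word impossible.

rotate(0, -90), rotate(0, -90)

begin: config: θ0=180°, θ1=270°
1. rotate(0, -90) → config: θ0=90°, θ1=270°
2. rotate(0, -90) → config: θ0=0°, θ1=270°
no other 2-command option fits: unique.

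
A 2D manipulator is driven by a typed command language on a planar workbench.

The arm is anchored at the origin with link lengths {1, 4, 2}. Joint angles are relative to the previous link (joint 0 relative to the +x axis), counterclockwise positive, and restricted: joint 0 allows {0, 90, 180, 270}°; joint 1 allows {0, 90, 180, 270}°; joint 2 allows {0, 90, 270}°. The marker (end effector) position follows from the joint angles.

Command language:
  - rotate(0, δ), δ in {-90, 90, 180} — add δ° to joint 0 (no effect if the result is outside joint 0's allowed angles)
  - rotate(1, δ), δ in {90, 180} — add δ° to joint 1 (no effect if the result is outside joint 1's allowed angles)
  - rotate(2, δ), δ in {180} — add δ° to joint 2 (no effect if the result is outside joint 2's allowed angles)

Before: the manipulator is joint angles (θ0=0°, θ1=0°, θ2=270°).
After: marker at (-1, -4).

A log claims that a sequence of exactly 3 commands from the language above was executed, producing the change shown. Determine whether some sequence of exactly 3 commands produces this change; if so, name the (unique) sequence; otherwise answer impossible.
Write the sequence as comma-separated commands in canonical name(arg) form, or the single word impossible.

rotate(1, 90), rotate(1, 90), rotate(1, 90)

begin: joint angles (θ0=0°, θ1=0°, θ2=270°)
step 1 (rotate(1, 90)): joint angles (θ0=0°, θ1=90°, θ2=270°)
step 2 (rotate(1, 90)): joint angles (θ0=0°, θ1=180°, θ2=270°)
step 3 (rotate(1, 90)): joint angles (θ0=0°, θ1=270°, θ2=270°)
uniquely the one of 216 3-step routes that fits.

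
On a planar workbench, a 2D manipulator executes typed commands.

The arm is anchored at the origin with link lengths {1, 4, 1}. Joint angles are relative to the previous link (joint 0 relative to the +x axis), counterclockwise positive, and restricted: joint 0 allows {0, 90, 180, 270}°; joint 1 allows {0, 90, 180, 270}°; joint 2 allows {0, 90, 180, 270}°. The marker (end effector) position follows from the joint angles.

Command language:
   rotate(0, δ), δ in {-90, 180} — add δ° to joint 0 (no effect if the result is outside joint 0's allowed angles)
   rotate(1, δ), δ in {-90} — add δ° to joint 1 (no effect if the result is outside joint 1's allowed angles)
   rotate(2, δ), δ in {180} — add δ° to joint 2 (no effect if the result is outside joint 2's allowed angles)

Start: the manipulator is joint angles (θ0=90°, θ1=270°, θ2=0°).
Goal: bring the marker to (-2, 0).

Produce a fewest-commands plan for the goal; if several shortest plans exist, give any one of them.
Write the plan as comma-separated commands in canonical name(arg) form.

from: joint angles (θ0=90°, θ1=270°, θ2=0°)
t=1 rotate(0, -90) ⇒ joint angles (θ0=0°, θ1=270°, θ2=0°)
t=2 rotate(1, -90) ⇒ joint angles (θ0=0°, θ1=180°, θ2=0°)
t=3 rotate(2, 180) ⇒ joint angles (θ0=0°, θ1=180°, θ2=180°)
minimal: 3 command(s), checked below 3.

rotate(0, -90), rotate(1, -90), rotate(2, 180)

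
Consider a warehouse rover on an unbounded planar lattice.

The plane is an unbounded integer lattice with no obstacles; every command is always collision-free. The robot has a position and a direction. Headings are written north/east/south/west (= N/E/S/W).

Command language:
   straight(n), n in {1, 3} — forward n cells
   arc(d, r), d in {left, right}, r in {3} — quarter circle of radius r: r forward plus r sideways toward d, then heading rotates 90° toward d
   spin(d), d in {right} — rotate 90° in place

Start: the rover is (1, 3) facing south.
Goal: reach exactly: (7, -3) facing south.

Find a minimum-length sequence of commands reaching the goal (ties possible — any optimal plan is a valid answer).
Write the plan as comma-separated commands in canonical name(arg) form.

initial: (1, 3) facing south
step 1 (arc(left, 3)): (4, 0) facing east
step 2 (arc(right, 3)): (7, -3) facing south
shorter routes all fall short; 2 is best.

arc(left, 3), arc(right, 3)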